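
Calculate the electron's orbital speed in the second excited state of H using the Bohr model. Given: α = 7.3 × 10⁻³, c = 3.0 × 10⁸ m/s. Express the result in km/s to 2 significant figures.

730 km/s

v_n = Zαc/n = 1 × 0.0073 × 3.0 × 10⁸ / 3
    = 730 km/s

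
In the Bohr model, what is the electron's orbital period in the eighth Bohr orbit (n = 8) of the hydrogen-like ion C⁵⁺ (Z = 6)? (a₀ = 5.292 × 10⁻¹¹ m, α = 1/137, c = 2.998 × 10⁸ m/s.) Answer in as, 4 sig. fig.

r = n²a₀/Z = 8²·5.292 × 10⁻¹¹/6 = 5.645 × 10⁻¹⁰ m
v = Zαc/n = 6·0.007299·2.998 × 10⁸/8 = 1.641 × 10⁶ m/s
T = 2πr/v = 2.161 × 10⁻¹⁵ s = 2161 as

2161 as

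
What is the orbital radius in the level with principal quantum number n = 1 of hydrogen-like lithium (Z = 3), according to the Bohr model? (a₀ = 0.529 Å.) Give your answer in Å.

0.176 Å

r_n = n²a₀/Z = 1² × 0.529 / 3
    = 1 × 0.529 / 3 = 0.176 Å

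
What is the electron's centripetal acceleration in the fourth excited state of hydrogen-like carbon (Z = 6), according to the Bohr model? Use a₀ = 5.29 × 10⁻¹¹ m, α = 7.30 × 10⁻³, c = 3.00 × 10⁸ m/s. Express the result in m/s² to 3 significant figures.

r = n²a₀/Z = 2.20 × 10⁻¹⁰ m, v = Zαc/n = 2.63 × 10⁶ m/s
a = v²/r = (2.63 × 10⁶)² / 2.20 × 10⁻¹⁰ = 3.13 × 10²² m/s²

3.13 × 10²² m/s²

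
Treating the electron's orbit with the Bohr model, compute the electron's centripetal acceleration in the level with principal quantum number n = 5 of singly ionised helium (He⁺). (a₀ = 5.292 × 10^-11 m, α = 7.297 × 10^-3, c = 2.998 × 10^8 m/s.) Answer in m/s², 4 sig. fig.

r = n²a₀/Z = 6.615 × 10^-10 m, v = Zαc/n = 8.751 × 10^5 m/s
a = v²/r = (8.751 × 10^5)² / 6.615 × 10^-10 = 1.158 × 10^21 m/s²

1.158 × 10^21 m/s²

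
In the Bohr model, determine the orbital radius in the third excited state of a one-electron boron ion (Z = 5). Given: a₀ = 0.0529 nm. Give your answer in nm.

r_n = n²a₀/Z = 4² × 0.0529 / 5
    = 16 × 0.0529 / 5 = 0.169 nm

0.169 nm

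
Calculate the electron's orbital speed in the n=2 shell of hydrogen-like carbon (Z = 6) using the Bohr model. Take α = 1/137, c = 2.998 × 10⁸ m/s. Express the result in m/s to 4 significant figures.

6.565 × 10⁶ m/s

v_n = Zαc/n = 6 × 0.007299 × 2.998 × 10⁸ / 2
    = 6.565 × 10⁶ m/s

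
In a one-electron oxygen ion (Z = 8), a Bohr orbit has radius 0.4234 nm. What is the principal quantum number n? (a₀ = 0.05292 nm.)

r_n = n²a₀/Z ⇒ n² = rZ/a₀ = 0.4234 × 8 / 0.05292 ≈ 64.01
n = 8

8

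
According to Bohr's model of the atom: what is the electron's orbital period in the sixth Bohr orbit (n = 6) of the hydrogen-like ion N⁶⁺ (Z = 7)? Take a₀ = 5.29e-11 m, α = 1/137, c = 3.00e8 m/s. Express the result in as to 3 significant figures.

669 as

r = n²a₀/Z = 6²·5.29e-11/7 = 2.72e-10 m
v = Zαc/n = 7·0.00730·3.00e8/6 = 2.55e6 m/s
T = 2πr/v = 6.69e-16 s = 669 as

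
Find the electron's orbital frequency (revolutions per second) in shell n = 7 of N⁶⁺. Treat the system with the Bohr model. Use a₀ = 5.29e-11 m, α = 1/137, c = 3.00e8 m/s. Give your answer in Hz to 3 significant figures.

9.41e14 Hz

r = n²a₀/Z = 3.70e-10 m, v = Zαc/n = 2.19e6 m/s
f = v/(2πr) = 9.41e14 Hz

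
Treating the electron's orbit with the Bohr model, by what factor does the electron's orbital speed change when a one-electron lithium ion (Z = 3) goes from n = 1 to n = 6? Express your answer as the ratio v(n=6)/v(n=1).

v ∝ Z^1 · n^-1; with Z fixed, v ∝ n^-1.
v(n=6)/v(n=1) = (6/1)^-1 = 1/6

1/6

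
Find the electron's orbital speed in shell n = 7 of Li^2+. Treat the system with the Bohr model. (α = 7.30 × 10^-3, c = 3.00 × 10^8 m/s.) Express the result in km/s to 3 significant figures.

939 km/s

v_n = Zαc/n = 3 × 0.00730 × 3.00 × 10^8 / 7
    = 939 km/s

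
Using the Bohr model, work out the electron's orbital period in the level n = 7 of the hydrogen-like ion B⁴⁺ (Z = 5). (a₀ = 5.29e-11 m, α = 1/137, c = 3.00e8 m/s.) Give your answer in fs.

2.08 fs

r = n²a₀/Z = 7²·5.29e-11/5 = 5.18e-10 m
v = Zαc/n = 5·0.00730·3.00e8/7 = 1.56e6 m/s
T = 2πr/v = 2.08e-15 s = 2.08 fs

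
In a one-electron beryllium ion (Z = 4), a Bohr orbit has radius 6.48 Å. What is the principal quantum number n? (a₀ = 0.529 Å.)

7

r_n = n²a₀/Z ⇒ n² = rZ/a₀ = 6.48 × 4 / 0.529 ≈ 49.00
n = 7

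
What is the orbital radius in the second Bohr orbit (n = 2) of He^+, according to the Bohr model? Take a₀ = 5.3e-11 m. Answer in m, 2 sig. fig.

r_n = n²a₀/Z = 2² × 5.3e-11 / 2
    = 4 × 5.3e-11 / 2 = 1.1e-10 m

1.1e-10 m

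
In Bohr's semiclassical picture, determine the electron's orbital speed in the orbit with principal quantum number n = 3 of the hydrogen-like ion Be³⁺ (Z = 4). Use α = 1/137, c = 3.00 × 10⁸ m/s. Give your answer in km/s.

2920 km/s

v_n = Zαc/n = 4 × 0.00730 × 3.00 × 10⁸ / 3
    = 2920 km/s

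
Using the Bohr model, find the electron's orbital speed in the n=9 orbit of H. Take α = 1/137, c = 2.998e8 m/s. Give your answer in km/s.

243.1 km/s

v_n = Zαc/n = 1 × 0.007299 × 2.998e8 / 9
    = 243.1 km/s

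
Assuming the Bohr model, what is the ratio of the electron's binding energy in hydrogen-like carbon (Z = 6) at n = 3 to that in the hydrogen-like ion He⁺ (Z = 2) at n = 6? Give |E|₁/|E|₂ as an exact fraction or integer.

36

|E| ∝ Z^2 · n^-2
|E|₁/|E|₂ = (6/2)^2 · (3/6)^-2 = 36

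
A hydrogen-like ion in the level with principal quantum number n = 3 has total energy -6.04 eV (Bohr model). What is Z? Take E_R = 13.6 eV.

2

E_n = −E_R Z²/n² ⇒ Z² = −E_n n²/E_R = 6.04 × 3² / 13.6 ≈ 4.00
Z = 2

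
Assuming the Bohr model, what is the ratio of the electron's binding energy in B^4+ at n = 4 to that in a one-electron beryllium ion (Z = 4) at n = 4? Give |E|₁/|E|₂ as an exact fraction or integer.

25/16

|E| ∝ Z^2 · n^-2
|E|₁/|E|₂ = (5/4)^2 · (4/4)^-2 = 25/16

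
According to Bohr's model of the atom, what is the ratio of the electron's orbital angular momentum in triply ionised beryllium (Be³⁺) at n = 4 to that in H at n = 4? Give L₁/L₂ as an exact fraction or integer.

L = nℏ is independent of Z.
L₁/L₂ = n₁/n₂ = 4/4 = 1

1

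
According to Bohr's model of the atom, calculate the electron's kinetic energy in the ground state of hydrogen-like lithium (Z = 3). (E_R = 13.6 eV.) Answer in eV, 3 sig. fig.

122 eV

For a Coulomb orbit the virial theorem gives K = −E_n.
E_n = −E_R·Z²/n², so K = E_R·Z²/n² = 13.6 × 3²/1² = 122 eV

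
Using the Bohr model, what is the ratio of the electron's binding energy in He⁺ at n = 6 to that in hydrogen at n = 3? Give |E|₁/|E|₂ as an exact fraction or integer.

1

|E| ∝ Z^2 · n^-2
|E|₁/|E|₂ = (2/1)^2 · (6/3)^-2 = 1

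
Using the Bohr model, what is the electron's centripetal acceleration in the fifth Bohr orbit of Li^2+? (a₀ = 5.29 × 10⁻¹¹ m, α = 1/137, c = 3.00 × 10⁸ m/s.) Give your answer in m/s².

r = n²a₀/Z = 4.41 × 10⁻¹⁰ m, v = Zαc/n = 1.31 × 10⁶ m/s
a = v²/r = (1.31 × 10⁶)² / 4.41 × 10⁻¹⁰ = 3.92 × 10²¹ m/s²

3.92 × 10²¹ m/s²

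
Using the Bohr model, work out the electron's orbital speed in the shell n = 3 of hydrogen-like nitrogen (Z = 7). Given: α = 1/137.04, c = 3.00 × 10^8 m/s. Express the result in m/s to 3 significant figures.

v_n = Zαc/n = 7 × 0.00730 × 3.00 × 10^8 / 3
    = 5.11 × 10^6 m/s

5.11 × 10^6 m/s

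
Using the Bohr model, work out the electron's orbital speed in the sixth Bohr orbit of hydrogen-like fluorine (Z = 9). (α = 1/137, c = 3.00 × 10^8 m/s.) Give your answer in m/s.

v_n = Zαc/n = 9 × 0.00730 × 3.00 × 10^8 / 6
    = 3.28 × 10^6 m/s

3.28 × 10^6 m/s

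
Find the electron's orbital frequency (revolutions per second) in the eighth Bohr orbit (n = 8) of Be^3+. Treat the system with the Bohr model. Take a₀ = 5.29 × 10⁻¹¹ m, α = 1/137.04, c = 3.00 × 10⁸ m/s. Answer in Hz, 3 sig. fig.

r = n²a₀/Z = 8.46 × 10⁻¹⁰ m, v = Zαc/n = 1.09 × 10⁶ m/s
f = v/(2πr) = 2.06 × 10¹⁴ Hz

2.06 × 10¹⁴ Hz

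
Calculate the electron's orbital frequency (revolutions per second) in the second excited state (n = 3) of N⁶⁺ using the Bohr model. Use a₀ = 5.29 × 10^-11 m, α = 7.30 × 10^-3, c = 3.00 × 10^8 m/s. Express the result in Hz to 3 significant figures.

1.20 × 10^16 Hz

r = n²a₀/Z = 6.80 × 10^-11 m, v = Zαc/n = 5.11 × 10^6 m/s
f = v/(2πr) = 1.20 × 10^16 Hz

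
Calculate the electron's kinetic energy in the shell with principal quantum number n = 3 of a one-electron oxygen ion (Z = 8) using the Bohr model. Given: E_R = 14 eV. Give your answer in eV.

For a Coulomb orbit the virial theorem gives K = −E_n.
E_n = −E_R·Z²/n², so K = E_R·Z²/n² = 14 × 8²/3² = 100 eV

100 eV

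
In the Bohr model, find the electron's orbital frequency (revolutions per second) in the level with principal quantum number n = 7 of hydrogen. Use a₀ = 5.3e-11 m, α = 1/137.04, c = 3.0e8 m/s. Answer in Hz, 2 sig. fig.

1.9e13 Hz

r = n²a₀/Z = 2.6e-9 m, v = Zαc/n = 3.1e5 m/s
f = v/(2πr) = 1.9e13 Hz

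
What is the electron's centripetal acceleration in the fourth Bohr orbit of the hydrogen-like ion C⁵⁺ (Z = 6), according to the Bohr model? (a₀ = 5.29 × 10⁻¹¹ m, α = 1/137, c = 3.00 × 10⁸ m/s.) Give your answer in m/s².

r = n²a₀/Z = 1.41 × 10⁻¹⁰ m, v = Zαc/n = 3.28 × 10⁶ m/s
a = v²/r = (3.28 × 10⁶)² / 1.41 × 10⁻¹⁰ = 7.65 × 10²² m/s²

7.65 × 10²² m/s²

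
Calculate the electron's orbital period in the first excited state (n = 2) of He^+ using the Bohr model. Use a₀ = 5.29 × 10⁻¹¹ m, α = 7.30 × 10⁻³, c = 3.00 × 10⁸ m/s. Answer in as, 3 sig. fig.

304 as

r = n²a₀/Z = 2²·5.29 × 10⁻¹¹/2 = 1.06 × 10⁻¹⁰ m
v = Zαc/n = 2·0.00730·3.00 × 10⁸/2 = 2.19 × 10⁶ m/s
T = 2πr/v = 3.04 × 10⁻¹⁶ s = 304 as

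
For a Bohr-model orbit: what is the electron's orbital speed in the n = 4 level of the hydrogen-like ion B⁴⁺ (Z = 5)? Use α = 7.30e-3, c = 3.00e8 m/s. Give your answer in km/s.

2740 km/s

v_n = Zαc/n = 5 × 0.00730 × 3.00e8 / 4
    = 2740 km/s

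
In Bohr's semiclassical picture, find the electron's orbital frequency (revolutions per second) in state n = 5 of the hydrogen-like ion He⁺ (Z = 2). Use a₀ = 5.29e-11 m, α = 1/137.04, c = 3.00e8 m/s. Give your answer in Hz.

2.11e14 Hz

r = n²a₀/Z = 6.61e-10 m, v = Zαc/n = 8.76e5 m/s
f = v/(2πr) = 2.11e14 Hz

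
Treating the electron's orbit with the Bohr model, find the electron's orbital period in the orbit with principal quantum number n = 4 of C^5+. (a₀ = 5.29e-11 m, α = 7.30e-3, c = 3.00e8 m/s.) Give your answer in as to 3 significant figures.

r = n²a₀/Z = 4²·5.29e-11/6 = 1.41e-10 m
v = Zαc/n = 6·0.00730·3.00e8/4 = 3.29e6 m/s
T = 2πr/v = 2.70e-16 s = 270 as

270 as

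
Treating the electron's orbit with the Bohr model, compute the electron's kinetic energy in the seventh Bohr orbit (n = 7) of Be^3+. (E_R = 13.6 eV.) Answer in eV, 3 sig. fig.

4.44 eV

For a Coulomb orbit the virial theorem gives K = −E_n.
E_n = −E_R·Z²/n², so K = E_R·Z²/n² = 13.6 × 4²/7² = 4.44 eV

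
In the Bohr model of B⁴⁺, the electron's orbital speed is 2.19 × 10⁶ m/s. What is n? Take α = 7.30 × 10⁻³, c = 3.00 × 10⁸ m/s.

v_n = Zαc/n ⇒ n = Zαc/v = 5 × 0.00730 × 3.00 × 10⁸ / 2.19 × 10⁶ ≈ 5.00
n = 5

5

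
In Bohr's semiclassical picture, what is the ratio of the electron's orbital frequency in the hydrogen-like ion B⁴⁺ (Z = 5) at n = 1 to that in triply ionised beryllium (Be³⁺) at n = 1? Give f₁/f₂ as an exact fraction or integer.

25/16

f ∝ Z^2 · n^-3
f₁/f₂ = (5/4)^2 · (1/1)^-3 = 25/16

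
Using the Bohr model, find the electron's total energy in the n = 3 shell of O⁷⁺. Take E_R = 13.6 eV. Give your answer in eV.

E_n = −E_R·Z²/n² = −13.6 × 8²/3² = -96.7 eV

-96.7 eV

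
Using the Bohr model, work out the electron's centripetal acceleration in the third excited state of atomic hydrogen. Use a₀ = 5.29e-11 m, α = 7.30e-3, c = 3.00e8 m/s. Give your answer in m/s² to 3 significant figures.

3.54e20 m/s²

r = n²a₀/Z = 8.46e-10 m, v = Zαc/n = 5.47e5 m/s
a = v²/r = (5.47e5)² / 8.46e-10 = 3.54e20 m/s²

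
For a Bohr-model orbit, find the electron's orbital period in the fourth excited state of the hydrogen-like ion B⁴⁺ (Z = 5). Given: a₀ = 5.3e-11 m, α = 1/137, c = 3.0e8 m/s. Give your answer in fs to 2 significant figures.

0.76 fs

r = n²a₀/Z = 5²·5.3e-11/5 = 2.6e-10 m
v = Zαc/n = 5·0.0073·3.0e8/5 = 2.2e6 m/s
T = 2πr/v = 7.6e-16 s = 0.76 fs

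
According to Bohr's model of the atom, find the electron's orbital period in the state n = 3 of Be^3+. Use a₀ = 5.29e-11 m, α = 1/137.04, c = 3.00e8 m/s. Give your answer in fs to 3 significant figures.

0.256 fs

r = n²a₀/Z = 3²·5.29e-11/4 = 1.19e-10 m
v = Zαc/n = 4·0.00730·3.00e8/3 = 2.92e6 m/s
T = 2πr/v = 2.56e-16 s = 0.256 fs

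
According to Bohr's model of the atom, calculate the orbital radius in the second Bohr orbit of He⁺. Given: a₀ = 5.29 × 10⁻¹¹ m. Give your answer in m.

1.06 × 10⁻¹⁰ m

r_n = n²a₀/Z = 2² × 5.29 × 10⁻¹¹ / 2
    = 4 × 5.29 × 10⁻¹¹ / 2 = 1.06 × 10⁻¹⁰ m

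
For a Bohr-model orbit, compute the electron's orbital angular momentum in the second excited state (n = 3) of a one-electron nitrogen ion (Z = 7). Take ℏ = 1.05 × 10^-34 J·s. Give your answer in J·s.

L_n = nℏ = 3 × 1.05 × 10^-34 = 3.15 × 10^-34 J·s

3.15 × 10^-34 J·s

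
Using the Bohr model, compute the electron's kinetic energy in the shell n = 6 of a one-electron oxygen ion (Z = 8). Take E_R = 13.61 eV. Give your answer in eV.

For a Coulomb orbit the virial theorem gives K = −E_n.
E_n = −E_R·Z²/n², so K = E_R·Z²/n² = 13.61 × 8²/6² = 24.20 eV

24.20 eV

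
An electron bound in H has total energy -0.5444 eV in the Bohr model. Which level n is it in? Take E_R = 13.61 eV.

E_n = −E_R Z²/n² ⇒ n² = E_R Z²/(−E_n) = 13.61 × 1² / 0.5444 ≈ 25.00
n = 5

5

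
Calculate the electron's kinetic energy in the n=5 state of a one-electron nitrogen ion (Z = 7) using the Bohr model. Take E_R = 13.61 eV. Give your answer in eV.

For a Coulomb orbit the virial theorem gives K = −E_n.
E_n = −E_R·Z²/n², so K = E_R·Z²/n² = 13.61 × 7²/5² = 26.68 eV

26.68 eV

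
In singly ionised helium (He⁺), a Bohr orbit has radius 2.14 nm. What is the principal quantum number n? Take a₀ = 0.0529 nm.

9

r_n = n²a₀/Z ⇒ n² = rZ/a₀ = 2.14 × 2 / 0.0529 ≈ 80.91
n = 9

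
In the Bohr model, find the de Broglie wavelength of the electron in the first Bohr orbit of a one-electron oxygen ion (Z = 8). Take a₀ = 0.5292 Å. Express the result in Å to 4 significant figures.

The Bohr quantisation condition is nλ = 2πr_n.
r_n = n²a₀/Z = 0.06615 Å
λ = 2πr_n/n = 2π·0.06615/1 = 0.4156 Å

0.4156 Å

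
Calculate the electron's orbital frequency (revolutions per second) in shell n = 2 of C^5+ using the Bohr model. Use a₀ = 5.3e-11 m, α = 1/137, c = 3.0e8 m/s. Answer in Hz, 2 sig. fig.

r = n²a₀/Z = 3.5e-11 m, v = Zαc/n = 6.6e6 m/s
f = v/(2πr) = 3.0e16 Hz

3.0e16 Hz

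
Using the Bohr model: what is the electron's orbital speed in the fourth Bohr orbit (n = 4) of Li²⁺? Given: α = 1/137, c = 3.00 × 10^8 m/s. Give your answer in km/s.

1640 km/s

v_n = Zαc/n = 3 × 0.00730 × 3.00 × 10^8 / 4
    = 1640 km/s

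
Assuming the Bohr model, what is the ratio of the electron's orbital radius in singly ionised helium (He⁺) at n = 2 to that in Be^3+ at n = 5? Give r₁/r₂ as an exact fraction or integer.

8/25

r ∝ Z^-1 · n^2
r₁/r₂ = (2/4)^-1 · (2/5)^2 = 8/25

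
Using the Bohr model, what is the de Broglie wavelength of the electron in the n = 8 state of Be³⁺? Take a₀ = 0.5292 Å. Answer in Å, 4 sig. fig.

The Bohr quantisation condition is nλ = 2πr_n.
r_n = n²a₀/Z = 8.467 Å
λ = 2πr_n/n = 2π·8.467/8 = 6.650 Å

6.650 Å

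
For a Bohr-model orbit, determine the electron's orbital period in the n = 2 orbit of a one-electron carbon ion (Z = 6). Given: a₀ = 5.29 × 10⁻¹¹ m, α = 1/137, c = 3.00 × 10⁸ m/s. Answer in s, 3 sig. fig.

3.37 × 10⁻¹⁷ s

r = n²a₀/Z = 2²·5.29 × 10⁻¹¹/6 = 3.53 × 10⁻¹¹ m
v = Zαc/n = 6·0.00730·3.00 × 10⁸/2 = 6.57 × 10⁶ m/s
T = 2πr/v = 3.37 × 10⁻¹⁷ s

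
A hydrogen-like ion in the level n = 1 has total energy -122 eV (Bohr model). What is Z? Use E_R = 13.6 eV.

3

E_n = −E_R Z²/n² ⇒ Z² = −E_n n²/E_R = 122 × 1² / 13.6 ≈ 8.97
Z = 3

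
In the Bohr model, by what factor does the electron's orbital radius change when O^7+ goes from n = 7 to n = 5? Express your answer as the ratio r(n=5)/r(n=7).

r ∝ Z^-1 · n^2; with Z fixed, r ∝ n^2.
r(n=5)/r(n=7) = (5/7)^2 = 25/49

25/49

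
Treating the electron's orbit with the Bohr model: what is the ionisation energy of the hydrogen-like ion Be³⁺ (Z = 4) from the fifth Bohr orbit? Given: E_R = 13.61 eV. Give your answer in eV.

E_n = −E_R·Z²/n² = −13.61 × 4²/5² eV = -8.710 eV
Ionisation energy = −E_n = 8.710 eV

8.710 eV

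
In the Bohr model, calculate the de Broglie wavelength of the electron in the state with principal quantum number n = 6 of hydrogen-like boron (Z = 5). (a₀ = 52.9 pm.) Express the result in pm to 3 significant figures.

The Bohr quantisation condition is nλ = 2πr_n.
r_n = n²a₀/Z = 381 pm
λ = 2πr_n/n = 2π·381/6 = 399 pm

399 pm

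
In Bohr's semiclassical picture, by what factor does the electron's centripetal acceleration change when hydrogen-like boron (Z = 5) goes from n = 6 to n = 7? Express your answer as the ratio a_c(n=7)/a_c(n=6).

a_c ∝ Z^3 · n^-4; with Z fixed, a_c ∝ n^-4.
a_c(n=7)/a_c(n=6) = (7/6)^-4 = 1296/2401

1296/2401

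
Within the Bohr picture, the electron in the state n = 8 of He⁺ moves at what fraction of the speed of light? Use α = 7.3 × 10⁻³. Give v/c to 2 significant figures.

v_n = Zαc/n, so v/c = Zα/n = 2 × 0.0073 / 8 = 0.0018

0.0018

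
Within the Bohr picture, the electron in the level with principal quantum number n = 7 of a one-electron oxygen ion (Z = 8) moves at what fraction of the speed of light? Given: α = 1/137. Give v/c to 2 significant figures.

0.0083

v_n = Zαc/n, so v/c = Zα/n = 8 × 0.0073 / 7 = 0.0083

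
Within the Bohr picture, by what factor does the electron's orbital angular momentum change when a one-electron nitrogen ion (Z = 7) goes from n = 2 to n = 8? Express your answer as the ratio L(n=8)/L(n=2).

L = nℏ depends only on n, so L ∝ n.
L(n=8)/L(n=2) = (8/2)^1 = 4

4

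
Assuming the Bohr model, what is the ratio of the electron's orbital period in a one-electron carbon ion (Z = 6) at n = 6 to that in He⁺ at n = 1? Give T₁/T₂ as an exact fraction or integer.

24

T ∝ Z^-2 · n^3
T₁/T₂ = (6/2)^-2 · (6/1)^3 = 24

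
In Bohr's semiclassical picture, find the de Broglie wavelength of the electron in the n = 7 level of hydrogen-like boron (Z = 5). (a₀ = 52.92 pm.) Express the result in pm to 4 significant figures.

The Bohr quantisation condition is nλ = 2πr_n.
r_n = n²a₀/Z = 518.6 pm
λ = 2πr_n/n = 2π·518.6/7 = 465.5 pm

465.5 pm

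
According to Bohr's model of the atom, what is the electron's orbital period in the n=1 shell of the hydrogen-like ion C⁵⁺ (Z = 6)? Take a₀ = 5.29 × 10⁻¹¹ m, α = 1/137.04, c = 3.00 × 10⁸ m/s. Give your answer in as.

r = n²a₀/Z = 1²·5.29 × 10⁻¹¹/6 = 8.82 × 10⁻¹² m
v = Zαc/n = 6·0.00730·3.00 × 10⁸/1 = 1.31 × 10⁷ m/s
T = 2πr/v = 4.22 × 10⁻¹⁸ s = 4.22 as

4.22 as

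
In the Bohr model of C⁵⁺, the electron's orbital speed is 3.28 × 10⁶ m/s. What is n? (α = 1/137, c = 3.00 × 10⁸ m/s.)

4

v_n = Zαc/n ⇒ n = Zαc/v = 6 × 0.00730 × 3.00 × 10⁸ / 3.28 × 10⁶ ≈ 4.01
n = 4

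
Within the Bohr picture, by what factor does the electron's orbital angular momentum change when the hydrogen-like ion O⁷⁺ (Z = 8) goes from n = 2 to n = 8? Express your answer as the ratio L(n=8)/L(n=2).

4

L = nℏ depends only on n, so L ∝ n.
L(n=8)/L(n=2) = (8/2)^1 = 4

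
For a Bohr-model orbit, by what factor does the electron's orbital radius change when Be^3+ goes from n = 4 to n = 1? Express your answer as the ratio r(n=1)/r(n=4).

1/16

r ∝ Z^-1 · n^2; with Z fixed, r ∝ n^2.
r(n=1)/r(n=4) = (1/4)^2 = 1/16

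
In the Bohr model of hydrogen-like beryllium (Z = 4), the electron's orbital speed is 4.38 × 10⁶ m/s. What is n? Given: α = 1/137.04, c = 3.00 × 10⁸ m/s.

2

v_n = Zαc/n ⇒ n = Zαc/v = 4 × 0.00730 × 3.00 × 10⁸ / 4.38 × 10⁶ ≈ 2.00
n = 2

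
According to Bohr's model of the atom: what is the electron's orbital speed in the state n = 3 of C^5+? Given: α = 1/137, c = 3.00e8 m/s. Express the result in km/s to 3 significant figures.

v_n = Zαc/n = 6 × 0.00730 × 3.00e8 / 3
    = 4380 km/s

4380 km/s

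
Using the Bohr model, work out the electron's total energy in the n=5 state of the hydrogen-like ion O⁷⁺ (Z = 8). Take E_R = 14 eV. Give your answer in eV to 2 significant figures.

E_n = −E_R·Z²/n² = −14 × 8²/5² = -36 eV

-36 eV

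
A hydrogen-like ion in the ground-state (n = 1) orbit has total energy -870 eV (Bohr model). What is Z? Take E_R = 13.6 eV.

8

E_n = −E_R Z²/n² ⇒ Z² = −E_n n²/E_R = 870 × 1² / 13.6 ≈ 63.97
Z = 8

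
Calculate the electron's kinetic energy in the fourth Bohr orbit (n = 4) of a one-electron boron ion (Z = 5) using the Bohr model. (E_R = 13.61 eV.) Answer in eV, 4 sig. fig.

21.27 eV

For a Coulomb orbit the virial theorem gives K = −E_n.
E_n = −E_R·Z²/n², so K = E_R·Z²/n² = 13.61 × 5²/4² = 21.27 eV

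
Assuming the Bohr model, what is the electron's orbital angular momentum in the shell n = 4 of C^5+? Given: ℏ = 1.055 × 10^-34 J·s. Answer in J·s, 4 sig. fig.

4.220 × 10^-34 J·s

L_n = nℏ = 4 × 1.055 × 10^-34 = 4.220 × 10^-34 J·s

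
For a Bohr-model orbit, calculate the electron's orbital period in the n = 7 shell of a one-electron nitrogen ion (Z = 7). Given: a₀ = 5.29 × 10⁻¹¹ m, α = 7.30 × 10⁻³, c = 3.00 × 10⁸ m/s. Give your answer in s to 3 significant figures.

r = n²a₀/Z = 7²·5.29 × 10⁻¹¹/7 = 3.70 × 10⁻¹⁰ m
v = Zαc/n = 7·0.00730·3.00 × 10⁸/7 = 2.19 × 10⁶ m/s
T = 2πr/v = 1.06 × 10⁻¹⁵ s

1.06 × 10⁻¹⁵ s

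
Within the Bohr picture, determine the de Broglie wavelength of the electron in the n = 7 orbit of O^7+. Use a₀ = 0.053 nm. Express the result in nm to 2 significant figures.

0.29 nm

The Bohr quantisation condition is nλ = 2πr_n.
r_n = n²a₀/Z = 0.32 nm
λ = 2πr_n/n = 2π·0.32/7 = 0.29 nm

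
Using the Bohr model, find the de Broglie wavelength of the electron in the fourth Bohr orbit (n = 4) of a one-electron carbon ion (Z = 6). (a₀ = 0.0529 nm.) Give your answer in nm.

The Bohr quantisation condition is nλ = 2πr_n.
r_n = n²a₀/Z = 0.141 nm
λ = 2πr_n/n = 2π·0.141/4 = 0.222 nm

0.222 nm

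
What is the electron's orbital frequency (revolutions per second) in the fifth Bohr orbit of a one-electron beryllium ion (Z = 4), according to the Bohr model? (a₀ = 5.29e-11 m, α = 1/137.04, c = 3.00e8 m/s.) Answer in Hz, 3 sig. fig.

8.43e14 Hz

r = n²a₀/Z = 3.31e-10 m, v = Zαc/n = 1.75e6 m/s
f = v/(2πr) = 8.43e14 Hz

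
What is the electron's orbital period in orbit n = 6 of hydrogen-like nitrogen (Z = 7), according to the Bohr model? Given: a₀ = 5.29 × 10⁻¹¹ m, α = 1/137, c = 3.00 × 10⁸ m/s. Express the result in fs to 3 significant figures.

r = n²a₀/Z = 6²·5.29 × 10⁻¹¹/7 = 2.72 × 10⁻¹⁰ m
v = Zαc/n = 7·0.00730·3.00 × 10⁸/6 = 2.55 × 10⁶ m/s
T = 2πr/v = 6.69 × 10⁻¹⁶ s = 0.669 fs

0.669 fs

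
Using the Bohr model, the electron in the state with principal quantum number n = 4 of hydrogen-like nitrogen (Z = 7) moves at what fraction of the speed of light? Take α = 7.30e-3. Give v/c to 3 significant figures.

0.0128

v_n = Zαc/n, so v/c = Zα/n = 7 × 0.00730 / 4 = 0.0128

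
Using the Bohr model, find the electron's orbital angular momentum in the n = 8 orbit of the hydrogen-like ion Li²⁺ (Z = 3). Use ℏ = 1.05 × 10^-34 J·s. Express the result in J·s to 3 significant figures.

8.40 × 10^-34 J·s

L_n = nℏ = 8 × 1.05 × 10^-34 = 8.40 × 10^-34 J·s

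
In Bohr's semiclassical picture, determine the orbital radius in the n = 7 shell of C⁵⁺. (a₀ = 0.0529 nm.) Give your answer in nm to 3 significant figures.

r_n = n²a₀/Z = 7² × 0.0529 / 6
    = 49 × 0.0529 / 6 = 0.432 nm

0.432 nm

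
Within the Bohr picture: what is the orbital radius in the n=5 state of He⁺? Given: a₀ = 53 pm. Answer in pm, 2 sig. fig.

660 pm

r_n = n²a₀/Z = 5² × 53 / 2
    = 25 × 53 / 2 = 660 pm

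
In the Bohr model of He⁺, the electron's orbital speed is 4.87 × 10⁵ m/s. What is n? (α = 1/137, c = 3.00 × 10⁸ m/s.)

v_n = Zαc/n ⇒ n = Zαc/v = 2 × 0.00730 × 3.00 × 10⁸ / 4.87 × 10⁵ ≈ 8.99
n = 9

9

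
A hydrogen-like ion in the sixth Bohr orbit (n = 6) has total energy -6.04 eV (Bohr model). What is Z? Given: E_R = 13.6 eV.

E_n = −E_R Z²/n² ⇒ Z² = −E_n n²/E_R = 6.04 × 6² / 13.6 ≈ 15.99
Z = 4

4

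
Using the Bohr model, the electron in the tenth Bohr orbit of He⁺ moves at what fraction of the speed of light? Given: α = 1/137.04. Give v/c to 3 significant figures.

0.00146

v_n = Zαc/n, so v/c = Zα/n = 2 × 0.00730 / 10 = 0.00146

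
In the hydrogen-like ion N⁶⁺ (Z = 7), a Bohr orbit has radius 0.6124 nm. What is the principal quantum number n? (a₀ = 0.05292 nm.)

9

r_n = n²a₀/Z ⇒ n² = rZ/a₀ = 0.6124 × 7 / 0.05292 ≈ 81.01
n = 9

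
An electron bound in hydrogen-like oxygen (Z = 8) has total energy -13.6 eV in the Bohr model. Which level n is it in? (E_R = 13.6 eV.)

E_n = −E_R Z²/n² ⇒ n² = E_R Z²/(−E_n) = 13.6 × 8² / 13.6 ≈ 64.00
n = 8

8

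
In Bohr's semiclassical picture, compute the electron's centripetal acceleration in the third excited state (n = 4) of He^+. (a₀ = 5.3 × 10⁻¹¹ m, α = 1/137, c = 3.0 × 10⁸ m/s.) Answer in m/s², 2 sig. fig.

r = n²a₀/Z = 4.2 × 10⁻¹⁰ m, v = Zαc/n = 1.1 × 10⁶ m/s
a = v²/r = (1.1 × 10⁶)² / 4.2 × 10⁻¹⁰ = 2.8 × 10²¹ m/s²

2.8 × 10²¹ m/s²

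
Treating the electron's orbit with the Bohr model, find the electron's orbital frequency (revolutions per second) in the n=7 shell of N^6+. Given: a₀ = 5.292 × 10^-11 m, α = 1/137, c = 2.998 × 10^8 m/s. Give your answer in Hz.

r = n²a₀/Z = 3.704 × 10^-10 m, v = Zαc/n = 2.188 × 10^6 m/s
f = v/(2πr) = 9.402 × 10^14 Hz

9.402 × 10^14 Hz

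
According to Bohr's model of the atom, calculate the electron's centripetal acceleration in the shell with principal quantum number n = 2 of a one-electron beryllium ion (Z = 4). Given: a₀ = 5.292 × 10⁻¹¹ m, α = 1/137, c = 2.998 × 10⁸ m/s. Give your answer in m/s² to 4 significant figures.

r = n²a₀/Z = 5.292 × 10⁻¹¹ m, v = Zαc/n = 4.377 × 10⁶ m/s
a = v²/r = (4.377 × 10⁶)² / 5.292 × 10⁻¹¹ = 3.620 × 10²³ m/s²

3.620 × 10²³ m/s²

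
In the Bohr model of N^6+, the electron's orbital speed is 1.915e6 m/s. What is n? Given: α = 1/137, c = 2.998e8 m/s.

8

v_n = Zαc/n ⇒ n = Zαc/v = 7 × 0.007299 × 2.998e8 / 1.915e6 ≈ 8.00
n = 8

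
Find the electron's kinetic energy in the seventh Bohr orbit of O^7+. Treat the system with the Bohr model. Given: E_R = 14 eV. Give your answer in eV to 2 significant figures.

18 eV

For a Coulomb orbit the virial theorem gives K = −E_n.
E_n = −E_R·Z²/n², so K = E_R·Z²/n² = 14 × 8²/7² = 18 eV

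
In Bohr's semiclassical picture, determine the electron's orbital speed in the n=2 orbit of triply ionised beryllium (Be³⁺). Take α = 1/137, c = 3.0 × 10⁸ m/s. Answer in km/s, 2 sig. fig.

4400 km/s

v_n = Zαc/n = 4 × 0.0073 × 3.0 × 10⁸ / 2
    = 4400 km/s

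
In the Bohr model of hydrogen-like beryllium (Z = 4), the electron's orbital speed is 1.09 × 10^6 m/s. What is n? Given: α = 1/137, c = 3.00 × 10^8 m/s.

v_n = Zαc/n ⇒ n = Zαc/v = 4 × 0.00730 × 3.00 × 10^8 / 1.09 × 10^6 ≈ 8.04
n = 8

8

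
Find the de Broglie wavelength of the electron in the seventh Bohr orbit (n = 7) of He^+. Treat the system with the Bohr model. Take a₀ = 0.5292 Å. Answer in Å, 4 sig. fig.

The Bohr quantisation condition is nλ = 2πr_n.
r_n = n²a₀/Z = 12.97 Å
λ = 2πr_n/n = 2π·12.97/7 = 11.64 Å

11.64 Å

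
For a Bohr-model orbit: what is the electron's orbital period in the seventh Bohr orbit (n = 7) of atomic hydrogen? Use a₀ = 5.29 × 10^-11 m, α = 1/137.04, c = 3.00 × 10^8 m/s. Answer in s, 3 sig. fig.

5.21 × 10^-14 s

r = n²a₀/Z = 7²·5.29 × 10^-11/1 = 2.59 × 10^-9 m
v = Zαc/n = 1·0.00730·3.00 × 10^8/7 = 3.13 × 10^5 m/s
T = 2πr/v = 5.21 × 10^-14 s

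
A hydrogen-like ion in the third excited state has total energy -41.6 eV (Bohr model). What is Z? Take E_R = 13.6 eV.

E_n = −E_R Z²/n² ⇒ Z² = −E_n n²/E_R = 41.6 × 4² / 13.6 ≈ 48.94
Z = 7

7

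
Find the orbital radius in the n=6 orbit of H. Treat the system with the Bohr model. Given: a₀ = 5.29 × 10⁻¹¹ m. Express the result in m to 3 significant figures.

1.90 × 10⁻⁹ m

r_n = n²a₀/Z = 6² × 5.29 × 10⁻¹¹ / 1
    = 36 × 5.29 × 10⁻¹¹ / 1 = 1.90 × 10⁻⁹ m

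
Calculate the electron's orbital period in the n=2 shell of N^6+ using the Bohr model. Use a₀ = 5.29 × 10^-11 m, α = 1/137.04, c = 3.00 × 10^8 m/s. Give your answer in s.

2.48 × 10^-17 s

r = n²a₀/Z = 2²·5.29 × 10^-11/7 = 3.02 × 10^-11 m
v = Zαc/n = 7·0.00730·3.00 × 10^8/2 = 7.66 × 10^6 m/s
T = 2πr/v = 2.48 × 10^-17 s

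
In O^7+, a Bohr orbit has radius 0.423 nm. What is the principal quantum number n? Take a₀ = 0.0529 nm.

r_n = n²a₀/Z ⇒ n² = rZ/a₀ = 0.423 × 8 / 0.0529 ≈ 63.97
n = 8

8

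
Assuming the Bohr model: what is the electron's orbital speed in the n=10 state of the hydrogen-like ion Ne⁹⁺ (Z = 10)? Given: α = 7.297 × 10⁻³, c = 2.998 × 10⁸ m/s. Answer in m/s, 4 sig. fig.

v_n = Zαc/n = 10 × 0.007297 × 2.998 × 10⁸ / 10
    = 2.188 × 10⁶ m/s

2.188 × 10⁶ m/s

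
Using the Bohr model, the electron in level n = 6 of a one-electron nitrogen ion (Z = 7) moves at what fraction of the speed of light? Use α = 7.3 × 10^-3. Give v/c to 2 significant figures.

0.0085

v_n = Zαc/n, so v/c = Zα/n = 7 × 0.0073 / 6 = 0.0085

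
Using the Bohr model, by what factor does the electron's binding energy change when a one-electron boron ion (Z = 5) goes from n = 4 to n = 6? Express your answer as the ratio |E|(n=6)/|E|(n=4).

4/9

|E| ∝ Z^2 · n^-2; with Z fixed, |E| ∝ n^-2.
|E|(n=6)/|E|(n=4) = (6/4)^-2 = 4/9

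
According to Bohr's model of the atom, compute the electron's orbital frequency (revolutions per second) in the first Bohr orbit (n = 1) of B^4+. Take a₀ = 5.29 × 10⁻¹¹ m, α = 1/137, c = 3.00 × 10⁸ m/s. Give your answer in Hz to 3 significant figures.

1.65 × 10¹⁷ Hz

r = n²a₀/Z = 1.06 × 10⁻¹¹ m, v = Zαc/n = 1.09 × 10⁷ m/s
f = v/(2πr) = 1.65 × 10¹⁷ Hz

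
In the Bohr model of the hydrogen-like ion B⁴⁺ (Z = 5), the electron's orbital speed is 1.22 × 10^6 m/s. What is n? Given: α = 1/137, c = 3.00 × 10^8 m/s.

v_n = Zαc/n ⇒ n = Zαc/v = 5 × 0.00730 × 3.00 × 10^8 / 1.22 × 10^6 ≈ 8.97
n = 9

9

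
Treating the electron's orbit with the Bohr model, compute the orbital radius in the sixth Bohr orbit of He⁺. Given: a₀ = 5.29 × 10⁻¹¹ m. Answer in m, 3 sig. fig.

9.52 × 10⁻¹⁰ m

r_n = n²a₀/Z = 6² × 5.29 × 10⁻¹¹ / 2
    = 36 × 5.29 × 10⁻¹¹ / 2 = 9.52 × 10⁻¹⁰ m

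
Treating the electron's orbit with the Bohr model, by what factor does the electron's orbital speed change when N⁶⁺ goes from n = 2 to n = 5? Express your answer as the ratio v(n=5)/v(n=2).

2/5

v ∝ Z^1 · n^-1; with Z fixed, v ∝ n^-1.
v(n=5)/v(n=2) = (5/2)^-1 = 2/5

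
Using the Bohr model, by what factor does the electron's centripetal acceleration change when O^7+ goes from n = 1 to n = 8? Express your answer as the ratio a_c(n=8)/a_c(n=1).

a_c ∝ Z^3 · n^-4; with Z fixed, a_c ∝ n^-4.
a_c(n=8)/a_c(n=1) = (8/1)^-4 = 1/4096

1/4096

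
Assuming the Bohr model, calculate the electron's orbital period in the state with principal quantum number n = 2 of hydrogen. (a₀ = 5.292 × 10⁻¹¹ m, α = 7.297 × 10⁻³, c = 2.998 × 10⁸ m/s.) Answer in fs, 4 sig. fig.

r = n²a₀/Z = 2²·5.292 × 10⁻¹¹/1 = 2.117 × 10⁻¹⁰ m
v = Zαc/n = 1·0.007297·2.998 × 10⁸/2 = 1.094 × 10⁶ m/s
T = 2πr/v = 1.216 × 10⁻¹⁵ s = 1.216 fs

1.216 fs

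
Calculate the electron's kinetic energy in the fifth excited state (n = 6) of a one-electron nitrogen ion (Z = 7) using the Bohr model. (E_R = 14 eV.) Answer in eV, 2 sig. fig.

For a Coulomb orbit the virial theorem gives K = −E_n.
E_n = −E_R·Z²/n², so K = E_R·Z²/n² = 14 × 7²/6² = 19 eV

19 eV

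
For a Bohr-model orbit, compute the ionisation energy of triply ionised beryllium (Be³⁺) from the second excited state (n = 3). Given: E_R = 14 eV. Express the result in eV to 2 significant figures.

E_n = −E_R·Z²/n² = −14 × 4²/3² eV = -25 eV
Ionisation energy = −E_n = 25 eV

25 eV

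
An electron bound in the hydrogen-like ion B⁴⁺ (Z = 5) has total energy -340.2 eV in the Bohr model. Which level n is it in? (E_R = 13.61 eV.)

1

E_n = −E_R Z²/n² ⇒ n² = E_R Z²/(−E_n) = 13.61 × 5² / 340.2 ≈ 1.00
n = 1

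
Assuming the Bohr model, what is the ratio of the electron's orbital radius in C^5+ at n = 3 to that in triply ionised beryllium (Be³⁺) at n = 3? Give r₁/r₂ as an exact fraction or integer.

r ∝ Z^-1 · n^2
r₁/r₂ = (6/4)^-1 · (3/3)^2 = 2/3

2/3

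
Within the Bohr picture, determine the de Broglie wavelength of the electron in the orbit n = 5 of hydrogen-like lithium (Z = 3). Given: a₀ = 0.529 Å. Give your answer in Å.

The Bohr quantisation condition is nλ = 2πr_n.
r_n = n²a₀/Z = 4.41 Å
λ = 2πr_n/n = 2π·4.41/5 = 5.54 Å

5.54 Å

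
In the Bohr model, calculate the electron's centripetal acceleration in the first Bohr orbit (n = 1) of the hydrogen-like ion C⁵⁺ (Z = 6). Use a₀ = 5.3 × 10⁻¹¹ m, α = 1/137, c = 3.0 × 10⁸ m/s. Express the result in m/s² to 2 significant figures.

r = n²a₀/Z = 8.8 × 10⁻¹² m, v = Zαc/n = 1.3 × 10⁷ m/s
a = v²/r = (1.3 × 10⁷)² / 8.8 × 10⁻¹² = 2.0 × 10²⁵ m/s²

2.0 × 10²⁵ m/s²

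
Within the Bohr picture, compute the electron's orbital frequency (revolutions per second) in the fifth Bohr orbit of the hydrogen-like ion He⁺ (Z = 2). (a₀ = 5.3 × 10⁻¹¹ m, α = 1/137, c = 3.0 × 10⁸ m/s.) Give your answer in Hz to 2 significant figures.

2.1 × 10¹⁴ Hz

r = n²a₀/Z = 6.6 × 10⁻¹⁰ m, v = Zαc/n = 8.8 × 10⁵ m/s
f = v/(2πr) = 2.1 × 10¹⁴ Hz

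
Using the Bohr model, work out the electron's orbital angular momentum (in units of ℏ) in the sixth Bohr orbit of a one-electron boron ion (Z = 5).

L_n = nℏ, so L/ℏ = n = 6.

6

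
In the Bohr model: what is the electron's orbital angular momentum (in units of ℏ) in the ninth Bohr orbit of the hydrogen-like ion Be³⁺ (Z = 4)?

L_n = nℏ, so L/ℏ = n = 9.

9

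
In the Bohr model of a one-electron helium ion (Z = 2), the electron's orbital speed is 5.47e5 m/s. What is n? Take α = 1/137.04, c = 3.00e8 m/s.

v_n = Zαc/n ⇒ n = Zαc/v = 2 × 0.00730 × 3.00e8 / 5.47e5 ≈ 8.00
n = 8

8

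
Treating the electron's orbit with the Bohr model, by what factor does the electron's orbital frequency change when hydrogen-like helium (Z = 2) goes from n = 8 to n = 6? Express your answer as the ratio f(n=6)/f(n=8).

f ∝ Z^2 · n^-3; with Z fixed, f ∝ n^-3.
f(n=6)/f(n=8) = (6/8)^-3 = 64/27

64/27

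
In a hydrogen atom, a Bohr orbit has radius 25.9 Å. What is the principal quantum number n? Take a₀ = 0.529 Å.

r_n = n²a₀/Z ⇒ n² = rZ/a₀ = 25.9 × 1 / 0.529 ≈ 48.96
n = 7

7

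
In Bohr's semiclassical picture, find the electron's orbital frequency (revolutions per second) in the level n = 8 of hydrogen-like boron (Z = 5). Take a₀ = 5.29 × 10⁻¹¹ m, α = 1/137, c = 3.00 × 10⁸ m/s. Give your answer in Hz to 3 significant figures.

3.22 × 10¹⁴ Hz

r = n²a₀/Z = 6.77 × 10⁻¹⁰ m, v = Zαc/n = 1.37 × 10⁶ m/s
f = v/(2πr) = 3.22 × 10¹⁴ Hz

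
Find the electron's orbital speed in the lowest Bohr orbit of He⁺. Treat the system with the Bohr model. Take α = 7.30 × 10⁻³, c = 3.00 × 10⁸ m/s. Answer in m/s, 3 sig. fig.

v_n = Zαc/n = 2 × 0.00730 × 3.00 × 10⁸ / 1
    = 4.38 × 10⁶ m/s

4.38 × 10⁶ m/s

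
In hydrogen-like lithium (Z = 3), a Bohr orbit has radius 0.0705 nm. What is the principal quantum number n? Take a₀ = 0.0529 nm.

2

r_n = n²a₀/Z ⇒ n² = rZ/a₀ = 0.0705 × 3 / 0.0529 ≈ 4.00
n = 2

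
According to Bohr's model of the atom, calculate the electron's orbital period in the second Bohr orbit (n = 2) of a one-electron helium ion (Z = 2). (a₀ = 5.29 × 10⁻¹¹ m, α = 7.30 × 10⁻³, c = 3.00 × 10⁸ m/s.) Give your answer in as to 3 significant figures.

r = n²a₀/Z = 2²·5.29 × 10⁻¹¹/2 = 1.06 × 10⁻¹⁰ m
v = Zαc/n = 2·0.00730·3.00 × 10⁸/2 = 2.19 × 10⁶ m/s
T = 2πr/v = 3.04 × 10⁻¹⁶ s = 304 as

304 as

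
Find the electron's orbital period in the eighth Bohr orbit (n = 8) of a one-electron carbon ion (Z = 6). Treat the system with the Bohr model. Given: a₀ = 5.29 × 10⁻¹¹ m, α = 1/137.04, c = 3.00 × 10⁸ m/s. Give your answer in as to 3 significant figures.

2160 as

r = n²a₀/Z = 8²·5.29 × 10⁻¹¹/6 = 5.64 × 10⁻¹⁰ m
v = Zαc/n = 6·0.00730·3.00 × 10⁸/8 = 1.64 × 10⁶ m/s
T = 2πr/v = 2.16 × 10⁻¹⁵ s = 2160 as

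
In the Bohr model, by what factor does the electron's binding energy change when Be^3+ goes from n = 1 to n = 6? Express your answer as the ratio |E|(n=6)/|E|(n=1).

1/36

|E| ∝ Z^2 · n^-2; with Z fixed, |E| ∝ n^-2.
|E|(n=6)/|E|(n=1) = (6/1)^-2 = 1/36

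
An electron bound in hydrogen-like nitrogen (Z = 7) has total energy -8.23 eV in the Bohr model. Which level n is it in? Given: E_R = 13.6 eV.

9

E_n = −E_R Z²/n² ⇒ n² = E_R Z²/(−E_n) = 13.6 × 7² / 8.23 ≈ 80.97
n = 9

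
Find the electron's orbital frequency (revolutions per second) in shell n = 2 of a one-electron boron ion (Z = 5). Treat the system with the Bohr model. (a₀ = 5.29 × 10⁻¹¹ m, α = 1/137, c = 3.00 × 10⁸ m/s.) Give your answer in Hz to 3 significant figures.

r = n²a₀/Z = 4.23 × 10⁻¹¹ m, v = Zαc/n = 5.47 × 10⁶ m/s
f = v/(2πr) = 2.06 × 10¹⁶ Hz

2.06 × 10¹⁶ Hz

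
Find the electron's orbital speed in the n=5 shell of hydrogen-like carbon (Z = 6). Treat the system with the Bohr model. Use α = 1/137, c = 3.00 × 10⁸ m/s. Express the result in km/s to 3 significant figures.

v_n = Zαc/n = 6 × 0.00730 × 3.00 × 10⁸ / 5
    = 2630 km/s

2630 km/s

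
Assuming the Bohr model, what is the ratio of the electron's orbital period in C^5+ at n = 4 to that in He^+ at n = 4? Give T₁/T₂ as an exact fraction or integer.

1/9

T ∝ Z^-2 · n^3
T₁/T₂ = (6/2)^-2 · (4/4)^3 = 1/9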